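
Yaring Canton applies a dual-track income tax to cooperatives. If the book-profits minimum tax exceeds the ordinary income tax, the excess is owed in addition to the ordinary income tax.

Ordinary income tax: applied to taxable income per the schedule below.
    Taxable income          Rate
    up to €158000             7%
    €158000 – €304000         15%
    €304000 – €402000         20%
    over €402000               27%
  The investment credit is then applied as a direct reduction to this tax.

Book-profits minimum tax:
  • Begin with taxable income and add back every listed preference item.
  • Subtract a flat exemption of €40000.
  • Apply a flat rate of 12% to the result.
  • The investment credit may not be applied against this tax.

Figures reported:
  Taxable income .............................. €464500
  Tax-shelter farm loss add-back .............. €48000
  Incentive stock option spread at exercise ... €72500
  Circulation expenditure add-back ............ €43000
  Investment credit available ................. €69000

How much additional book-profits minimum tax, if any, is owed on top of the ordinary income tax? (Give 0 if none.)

€70125

Ordinary income tax:
  €158000 × 7% = €11060
  €146000 × 15% = €21900
  €98000 × 20% = €19600
  €62500 × 27% = €16875
  → €69435
  Less investment credit €69000 → €435

Book-profits minimum tax:
  Adjusted income: €464500 + €48000 + €72500 + €43000 = €628000
  Less exemption €40000 → base €588000
  €588000 × 12% = €70560

Excess of book-profits minimum tax over ordinary income tax: €70560 − €435 = €70125.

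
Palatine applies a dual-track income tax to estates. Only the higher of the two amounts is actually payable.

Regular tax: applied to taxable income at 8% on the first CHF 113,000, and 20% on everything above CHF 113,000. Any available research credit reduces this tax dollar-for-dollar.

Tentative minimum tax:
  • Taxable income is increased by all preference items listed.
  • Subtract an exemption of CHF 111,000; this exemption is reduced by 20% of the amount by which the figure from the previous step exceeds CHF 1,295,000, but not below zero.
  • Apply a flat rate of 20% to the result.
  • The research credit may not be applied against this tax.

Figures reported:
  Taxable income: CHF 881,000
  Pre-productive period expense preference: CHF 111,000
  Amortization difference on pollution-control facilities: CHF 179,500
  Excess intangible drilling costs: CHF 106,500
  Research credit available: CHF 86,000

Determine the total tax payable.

CHF 233,400

Regular tax:
  CHF 113,000 × 8% = CHF 9,040
  CHF 768,000 × 20% = CHF 153,600
  → CHF 162,640
  Less research credit CHF 86,000 → CHF 76,640

Tentative minimum tax:
  Adjusted income: CHF 881,000 + CHF 111,000 + CHF 179,500 + CHF 106,500 = CHF 1,278,000
  Exemption: CHF 1,278,000 ≤ CHF 1,295,000, so full CHF 111,000 applies
  Base: CHF 1,278,000 − CHF 111,000 = CHF 1,167,000
  CHF 1,167,000 × 20% = CHF 233,400

CHF 233,400 > CHF 76,640, so the tentative minimum tax is the binding amount.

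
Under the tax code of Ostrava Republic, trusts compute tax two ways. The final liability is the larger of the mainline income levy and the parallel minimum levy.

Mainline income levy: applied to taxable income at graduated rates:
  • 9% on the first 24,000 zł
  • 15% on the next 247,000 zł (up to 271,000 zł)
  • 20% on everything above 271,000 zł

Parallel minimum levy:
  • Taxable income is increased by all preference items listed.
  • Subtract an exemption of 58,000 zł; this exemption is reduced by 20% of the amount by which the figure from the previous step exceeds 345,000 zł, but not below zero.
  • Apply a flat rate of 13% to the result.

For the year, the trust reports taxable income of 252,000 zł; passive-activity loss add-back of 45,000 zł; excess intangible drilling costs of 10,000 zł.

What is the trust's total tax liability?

36,360 zł

Parallel minimum levy:
  Adjusted income: 252,000 zł + 45,000 zł + 10,000 zł = 307,000 zł
  Exemption: 307,000 zł ≤ 345,000 zł, so full 58,000 zł applies
  Base: 307,000 zł − 58,000 zł = 249,000 zł
  249,000 zł × 13% = 32,370 zł

Mainline income levy:
  24,000 zł × 9% = 2,160 zł
  228,000 zł × 15% = 34,200 zł
  → 36,360 zł

36,360 zł > 32,370 zł, so the mainline income levy governs.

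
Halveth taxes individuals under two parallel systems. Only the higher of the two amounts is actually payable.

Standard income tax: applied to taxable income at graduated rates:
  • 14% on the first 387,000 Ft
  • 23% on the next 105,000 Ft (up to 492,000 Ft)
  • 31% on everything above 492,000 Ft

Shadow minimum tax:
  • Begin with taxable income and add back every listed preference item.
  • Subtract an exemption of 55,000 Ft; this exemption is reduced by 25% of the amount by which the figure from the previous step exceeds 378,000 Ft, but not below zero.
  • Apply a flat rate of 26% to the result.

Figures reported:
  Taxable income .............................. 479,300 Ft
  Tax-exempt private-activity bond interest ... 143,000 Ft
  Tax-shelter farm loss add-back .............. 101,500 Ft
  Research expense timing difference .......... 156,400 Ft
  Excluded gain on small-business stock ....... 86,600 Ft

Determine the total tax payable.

Shadow minimum tax:
  Adjusted income: 479,300 Ft + 143,000 Ft + 101,500 Ft + 156,400 Ft + 86,600 Ft = 966,800 Ft
  Exemption: 25% × (966,800 Ft − 378,000 Ft) = 147,200 Ft ≥ 55,000 Ft, so the exemption is fully phased out
  Base: 966,800 Ft − 0 Ft = 966,800 Ft
  966,800 Ft × 26% = 251,368 Ft

Standard income tax:
  387,000 Ft × 14% = 54,180 Ft
  92,300 Ft × 23% = 21,229 Ft
  → 75,409 Ft

251,368 Ft > 75,409 Ft, so the shadow minimum tax is the binding amount.

251,368 Ft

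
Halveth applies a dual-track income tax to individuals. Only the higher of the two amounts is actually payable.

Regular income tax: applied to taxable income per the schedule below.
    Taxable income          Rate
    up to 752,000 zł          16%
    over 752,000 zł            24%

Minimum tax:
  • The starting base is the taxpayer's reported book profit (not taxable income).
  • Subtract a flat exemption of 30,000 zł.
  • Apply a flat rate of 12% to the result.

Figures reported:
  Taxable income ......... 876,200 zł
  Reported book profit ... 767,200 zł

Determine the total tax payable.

150,128 zł

Regular income tax:
  752,000 zł × 16% = 120,320 zł
  124,200 zł × 24% = 29,808 zł
  → 150,128 zł

Minimum tax:
  Base (reported book profit): 767,200 zł
  Less exemption 30,000 zł → base 737,200 zł
  737,200 zł × 12% = 88,464 zł

150,128 zł > 88,464 zł, so the regular income tax governs.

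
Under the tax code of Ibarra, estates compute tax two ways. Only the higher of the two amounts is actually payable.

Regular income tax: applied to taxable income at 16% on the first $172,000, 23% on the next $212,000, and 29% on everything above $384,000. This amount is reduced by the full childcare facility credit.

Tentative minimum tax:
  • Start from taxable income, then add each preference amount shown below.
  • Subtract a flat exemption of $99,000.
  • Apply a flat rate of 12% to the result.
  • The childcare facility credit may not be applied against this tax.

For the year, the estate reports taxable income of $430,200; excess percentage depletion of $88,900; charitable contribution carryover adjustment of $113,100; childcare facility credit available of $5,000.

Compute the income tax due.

$84,678

Regular income tax:
  $172,000 × 16% = $27,520
  $212,000 × 23% = $48,760
  $46,200 × 29% = $13,398
  → $89,678
  Less childcare facility credit $5,000 → $84,678

Tentative minimum tax:
  Adjusted income: $430,200 + $88,900 + $113,100 = $632,200
  Less exemption $99,000 → base $533,200
  $533,200 × 12% = $63,984

$84,678 > $63,984, so the regular income tax governs.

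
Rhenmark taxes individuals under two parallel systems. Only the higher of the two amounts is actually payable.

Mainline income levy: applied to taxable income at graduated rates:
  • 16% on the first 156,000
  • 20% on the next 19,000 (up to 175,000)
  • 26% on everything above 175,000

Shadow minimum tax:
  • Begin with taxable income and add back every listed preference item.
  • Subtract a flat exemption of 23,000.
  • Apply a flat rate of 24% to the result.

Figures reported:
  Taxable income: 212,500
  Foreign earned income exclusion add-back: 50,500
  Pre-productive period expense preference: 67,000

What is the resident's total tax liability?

Mainline income levy:
  156,000 × 16% = 24,960
  19,000 × 20% = 3,800
  37,500 × 26% = 9,750
  → 38,510

Shadow minimum tax:
  Adjusted income: 212,500 + 50,500 + 67,000 = 330,000
  Less exemption 23,000 → base 307,000
  307,000 × 24% = 73,680

73,680 > 38,510, so the shadow minimum tax is the binding amount.

73,680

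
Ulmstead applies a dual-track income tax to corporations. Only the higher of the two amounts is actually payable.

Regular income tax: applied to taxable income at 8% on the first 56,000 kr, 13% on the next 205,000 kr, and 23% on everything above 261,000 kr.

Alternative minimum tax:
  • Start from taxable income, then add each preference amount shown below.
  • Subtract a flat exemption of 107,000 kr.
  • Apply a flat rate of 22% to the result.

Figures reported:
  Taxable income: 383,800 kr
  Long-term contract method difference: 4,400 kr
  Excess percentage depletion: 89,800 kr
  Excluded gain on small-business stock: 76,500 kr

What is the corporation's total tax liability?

98,450 kr

Regular income tax:
  56,000 kr × 8% = 4,480 kr
  205,000 kr × 13% = 26,650 kr
  122,800 kr × 23% = 28,244 kr
  → 59,374 kr

Alternative minimum tax:
  Adjusted income: 383,800 kr + 4,400 kr + 89,800 kr + 76,500 kr = 554,500 kr
  Less exemption 107,000 kr → base 447,500 kr
  447,500 kr × 22% = 98,450 kr

98,450 kr > 59,374 kr, so the alternative minimum tax is the binding amount.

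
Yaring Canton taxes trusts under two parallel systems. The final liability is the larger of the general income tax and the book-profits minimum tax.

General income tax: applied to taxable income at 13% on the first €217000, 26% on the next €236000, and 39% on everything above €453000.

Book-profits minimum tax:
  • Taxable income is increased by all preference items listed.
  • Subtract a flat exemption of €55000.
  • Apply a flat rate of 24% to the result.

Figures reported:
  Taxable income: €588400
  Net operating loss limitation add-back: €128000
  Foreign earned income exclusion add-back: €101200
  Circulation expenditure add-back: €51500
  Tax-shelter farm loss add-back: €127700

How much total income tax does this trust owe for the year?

Book-profits minimum tax:
  Adjusted income: €588400 + €128000 + €101200 + €51500 + €127700 = €996800
  Less exemption €55000 → base €941800
  €941800 × 24% = €226032

General income tax:
  €217000 × 13% = €28210
  €236000 × 26% = €61360
  €135400 × 39% = €52806
  → €142376

€226032 > €142376, so the book-profits minimum tax is the binding amount.

€226032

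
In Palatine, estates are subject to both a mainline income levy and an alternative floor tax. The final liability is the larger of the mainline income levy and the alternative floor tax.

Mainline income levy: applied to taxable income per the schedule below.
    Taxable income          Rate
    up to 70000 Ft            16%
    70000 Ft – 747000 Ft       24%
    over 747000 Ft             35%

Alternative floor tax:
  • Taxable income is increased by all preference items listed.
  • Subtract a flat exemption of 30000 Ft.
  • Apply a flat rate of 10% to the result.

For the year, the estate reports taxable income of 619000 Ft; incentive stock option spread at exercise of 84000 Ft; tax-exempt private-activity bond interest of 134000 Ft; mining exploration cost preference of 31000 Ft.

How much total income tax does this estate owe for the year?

142960 Ft

Mainline income levy:
  70000 Ft × 16% = 11200 Ft
  549000 Ft × 24% = 131760 Ft
  → 142960 Ft

Alternative floor tax:
  Adjusted income: 619000 Ft + 84000 Ft + 134000 Ft + 31000 Ft = 868000 Ft
  Less exemption 30000 Ft → base 838000 Ft
  838000 Ft × 10% = 83800 Ft

142960 Ft > 83800 Ft, so the mainline income levy governs.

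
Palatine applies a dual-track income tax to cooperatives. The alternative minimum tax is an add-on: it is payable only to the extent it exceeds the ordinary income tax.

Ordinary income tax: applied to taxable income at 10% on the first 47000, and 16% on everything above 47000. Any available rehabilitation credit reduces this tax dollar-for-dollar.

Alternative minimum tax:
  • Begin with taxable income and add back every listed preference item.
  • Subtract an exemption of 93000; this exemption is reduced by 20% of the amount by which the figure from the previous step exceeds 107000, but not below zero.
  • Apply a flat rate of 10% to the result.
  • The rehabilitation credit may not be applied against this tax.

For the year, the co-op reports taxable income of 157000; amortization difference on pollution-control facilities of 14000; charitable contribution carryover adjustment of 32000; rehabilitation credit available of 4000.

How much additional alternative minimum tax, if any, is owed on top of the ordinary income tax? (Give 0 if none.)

Ordinary income tax:
  47000 × 10% = 4700
  110000 × 16% = 17600
  → 22300
  Less rehabilitation credit 4000 → 18300

Alternative minimum tax:
  Adjusted income: 157000 + 14000 + 32000 = 203000
  Exemption: 93000 − 20% × (203000 − 107000) = 93000 − 19200 = 73800
  Base: 203000 − 73800 = 129200
  129200 × 10% = 12920

12920 ≤ 18300, so no add-on is due.

0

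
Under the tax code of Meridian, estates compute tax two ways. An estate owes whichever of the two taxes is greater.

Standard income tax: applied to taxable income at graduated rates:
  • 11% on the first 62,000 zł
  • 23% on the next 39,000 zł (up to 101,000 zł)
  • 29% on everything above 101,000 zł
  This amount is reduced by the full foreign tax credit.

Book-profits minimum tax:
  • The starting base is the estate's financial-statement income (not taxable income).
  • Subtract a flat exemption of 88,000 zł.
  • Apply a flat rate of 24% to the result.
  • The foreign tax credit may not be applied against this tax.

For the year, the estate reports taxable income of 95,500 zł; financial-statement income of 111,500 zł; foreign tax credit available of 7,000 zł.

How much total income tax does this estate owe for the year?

Book-profits minimum tax:
  Base (financial-statement income): 111,500 zł
  Less exemption 88,000 zł → base 23,500 zł
  23,500 zł × 24% = 5,640 zł

Standard income tax:
  62,000 zł × 11% = 6,820 zł
  33,500 zł × 23% = 7,705 zł
  → 14,525 zł
  Less foreign tax credit 7,000 zł → 7,525 zł

7,525 zł > 5,640 zł, so the standard income tax governs.

7,525 zł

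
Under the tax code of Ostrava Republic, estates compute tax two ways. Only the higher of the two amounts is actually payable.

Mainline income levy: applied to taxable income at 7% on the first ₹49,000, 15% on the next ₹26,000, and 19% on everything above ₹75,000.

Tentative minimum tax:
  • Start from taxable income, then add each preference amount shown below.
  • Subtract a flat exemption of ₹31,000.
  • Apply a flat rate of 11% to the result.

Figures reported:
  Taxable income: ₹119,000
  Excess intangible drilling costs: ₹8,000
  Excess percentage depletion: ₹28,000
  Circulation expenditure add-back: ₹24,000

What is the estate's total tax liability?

₹16,280

Tentative minimum tax:
  Adjusted income: ₹119,000 + ₹8,000 + ₹28,000 + ₹24,000 = ₹179,000
  Less exemption ₹31,000 → base ₹148,000
  ₹148,000 × 11% = ₹16,280

Mainline income levy:
  ₹49,000 × 7% = ₹3,430
  ₹26,000 × 15% = ₹3,900
  ₹44,000 × 19% = ₹8,360
  → ₹15,690

₹16,280 > ₹15,690, so the tentative minimum tax is the binding amount.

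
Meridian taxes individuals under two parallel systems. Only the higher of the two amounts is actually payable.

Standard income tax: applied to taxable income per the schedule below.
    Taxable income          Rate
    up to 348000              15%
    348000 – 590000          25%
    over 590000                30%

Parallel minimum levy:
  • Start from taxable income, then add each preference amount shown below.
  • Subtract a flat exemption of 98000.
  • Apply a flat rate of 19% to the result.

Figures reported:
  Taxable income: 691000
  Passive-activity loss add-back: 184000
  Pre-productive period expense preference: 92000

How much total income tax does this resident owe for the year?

Standard income tax:
  348000 × 15% = 52200
  242000 × 25% = 60500
  101000 × 30% = 30300
  → 143000

Parallel minimum levy:
  Adjusted income: 691000 + 184000 + 92000 = 967000
  Less exemption 98000 → base 869000
  869000 × 19% = 165110

165110 > 143000, so the parallel minimum levy is the binding amount.

165110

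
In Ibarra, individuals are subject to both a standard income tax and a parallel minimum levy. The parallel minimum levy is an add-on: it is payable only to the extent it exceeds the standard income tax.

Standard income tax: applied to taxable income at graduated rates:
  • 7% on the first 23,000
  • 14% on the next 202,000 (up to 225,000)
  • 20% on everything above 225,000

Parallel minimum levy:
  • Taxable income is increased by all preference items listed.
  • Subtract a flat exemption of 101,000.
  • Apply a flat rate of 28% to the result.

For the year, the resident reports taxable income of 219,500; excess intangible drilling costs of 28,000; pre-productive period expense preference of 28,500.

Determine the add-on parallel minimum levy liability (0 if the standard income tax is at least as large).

Parallel minimum levy:
  Adjusted income: 219,500 + 28,000 + 28,500 = 276,000
  Less exemption 101,000 → base 175,000
  175,000 × 28% = 49,000

Standard income tax:
  23,000 × 7% = 1,610
  196,500 × 14% = 27,510
  → 29,120

Excess of parallel minimum levy over standard income tax: 49,000 − 29,120 = 19,880.

19,880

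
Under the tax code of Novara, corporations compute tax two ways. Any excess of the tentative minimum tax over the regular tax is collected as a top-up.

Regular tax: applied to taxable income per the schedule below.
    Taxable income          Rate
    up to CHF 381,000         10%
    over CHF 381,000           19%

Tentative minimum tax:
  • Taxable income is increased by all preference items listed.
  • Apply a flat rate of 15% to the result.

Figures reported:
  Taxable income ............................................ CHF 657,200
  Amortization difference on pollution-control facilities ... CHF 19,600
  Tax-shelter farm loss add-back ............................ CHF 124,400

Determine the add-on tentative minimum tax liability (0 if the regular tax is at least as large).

Regular tax:
  CHF 381,000 × 10% = CHF 38,100
  CHF 276,200 × 19% = CHF 52,478
  → CHF 90,578

Tentative minimum tax:
  Adjusted income: CHF 657,200 + CHF 19,600 + CHF 124,400 = CHF 801,200
  CHF 801,200 × 15% = CHF 120,180

Excess of tentative minimum tax over regular tax: CHF 120,180 − CHF 90,578 = CHF 29,602.

CHF 29,602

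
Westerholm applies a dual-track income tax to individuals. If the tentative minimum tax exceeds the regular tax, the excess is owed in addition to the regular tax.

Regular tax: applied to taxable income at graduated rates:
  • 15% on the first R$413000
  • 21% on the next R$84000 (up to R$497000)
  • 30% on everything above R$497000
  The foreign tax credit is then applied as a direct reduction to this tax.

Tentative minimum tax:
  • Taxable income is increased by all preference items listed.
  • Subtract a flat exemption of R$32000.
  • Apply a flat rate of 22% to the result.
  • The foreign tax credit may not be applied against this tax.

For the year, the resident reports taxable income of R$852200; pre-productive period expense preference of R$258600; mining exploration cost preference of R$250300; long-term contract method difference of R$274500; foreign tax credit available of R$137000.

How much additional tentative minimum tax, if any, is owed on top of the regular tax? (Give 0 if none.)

R$303642

Tentative minimum tax:
  Adjusted income: R$852200 + R$258600 + R$250300 + R$274500 = R$1635600
  Less exemption R$32000 → base R$1603600
  R$1603600 × 22% = R$352792

Regular tax:
  R$413000 × 15% = R$61950
  R$84000 × 21% = R$17640
  R$355200 × 30% = R$106560
  → R$186150
  Less foreign tax credit R$137000 → R$49150

Excess of tentative minimum tax over regular tax: R$352792 − R$49150 = R$303642.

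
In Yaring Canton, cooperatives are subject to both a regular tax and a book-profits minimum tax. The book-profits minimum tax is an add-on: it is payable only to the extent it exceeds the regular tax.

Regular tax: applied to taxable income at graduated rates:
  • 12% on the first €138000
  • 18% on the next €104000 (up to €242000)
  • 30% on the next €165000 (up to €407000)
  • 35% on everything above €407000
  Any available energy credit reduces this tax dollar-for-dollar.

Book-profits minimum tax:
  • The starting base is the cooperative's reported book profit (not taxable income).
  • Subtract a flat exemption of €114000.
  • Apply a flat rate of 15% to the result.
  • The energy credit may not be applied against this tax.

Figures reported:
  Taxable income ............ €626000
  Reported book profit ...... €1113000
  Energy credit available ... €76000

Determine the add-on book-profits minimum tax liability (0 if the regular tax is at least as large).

€64420

Regular tax:
  €138000 × 12% = €16560
  €104000 × 18% = €18720
  €165000 × 30% = €49500
  €219000 × 35% = €76650
  → €161430
  Less energy credit €76000 → €85430

Book-profits minimum tax:
  Base (reported book profit): €1113000
  Less exemption €114000 → base €999000
  €999000 × 15% = €149850

Excess of book-profits minimum tax over regular tax: €149850 − €85430 = €64420.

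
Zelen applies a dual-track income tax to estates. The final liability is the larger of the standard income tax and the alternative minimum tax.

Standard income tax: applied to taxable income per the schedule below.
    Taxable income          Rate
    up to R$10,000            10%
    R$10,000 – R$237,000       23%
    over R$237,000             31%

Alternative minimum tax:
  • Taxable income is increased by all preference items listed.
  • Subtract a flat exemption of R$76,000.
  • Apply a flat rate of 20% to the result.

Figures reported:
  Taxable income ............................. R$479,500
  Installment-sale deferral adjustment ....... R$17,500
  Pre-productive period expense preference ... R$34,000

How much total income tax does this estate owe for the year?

Standard income tax:
  R$10,000 × 10% = R$1,000
  R$227,000 × 23% = R$52,210
  R$242,500 × 31% = R$75,175
  → R$128,385

Alternative minimum tax:
  Adjusted income: R$479,500 + R$17,500 + R$34,000 = R$531,000
  Less exemption R$76,000 → base R$455,000
  R$455,000 × 20% = R$91,000

R$128,385 > R$91,000, so the standard income tax governs.

R$128,385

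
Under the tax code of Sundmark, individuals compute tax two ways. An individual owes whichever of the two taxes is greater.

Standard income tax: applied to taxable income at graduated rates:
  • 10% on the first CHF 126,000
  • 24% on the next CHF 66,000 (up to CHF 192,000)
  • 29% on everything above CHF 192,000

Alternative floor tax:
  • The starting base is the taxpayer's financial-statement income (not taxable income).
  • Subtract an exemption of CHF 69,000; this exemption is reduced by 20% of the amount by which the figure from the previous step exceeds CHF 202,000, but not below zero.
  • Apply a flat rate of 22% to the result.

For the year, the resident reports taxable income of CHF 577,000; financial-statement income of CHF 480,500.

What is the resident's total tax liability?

Standard income tax:
  CHF 126,000 × 10% = CHF 12,600
  CHF 66,000 × 24% = CHF 15,840
  CHF 385,000 × 29% = CHF 111,650
  → CHF 140,090

Alternative floor tax:
  Base (financial-statement income): CHF 480,500
  Exemption: CHF 69,000 − 20% × (CHF 480,500 − CHF 202,000) = CHF 69,000 − CHF 55,700 = CHF 13,300
  Base: CHF 480,500 − CHF 13,300 = CHF 467,200
  CHF 467,200 × 22% = CHF 102,784

CHF 140,090 > CHF 102,784, so the standard income tax governs.

CHF 140,090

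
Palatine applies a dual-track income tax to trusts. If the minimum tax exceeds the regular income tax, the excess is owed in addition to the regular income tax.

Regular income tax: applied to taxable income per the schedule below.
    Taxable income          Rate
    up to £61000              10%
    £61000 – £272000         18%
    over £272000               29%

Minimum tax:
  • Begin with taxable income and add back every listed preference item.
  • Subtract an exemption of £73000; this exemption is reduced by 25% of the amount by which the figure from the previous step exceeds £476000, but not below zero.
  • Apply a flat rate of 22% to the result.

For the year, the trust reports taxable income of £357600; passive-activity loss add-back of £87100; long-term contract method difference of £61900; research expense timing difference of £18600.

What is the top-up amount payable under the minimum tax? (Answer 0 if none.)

Minimum tax:
  Adjusted income: £357600 + £87100 + £61900 + £18600 = £525200
  Exemption: £73000 − 25% × (£525200 − £476000) = £73000 − £12300 = £60700
  Base: £525200 − £60700 = £464500
  £464500 × 22% = £102190

Regular income tax:
  £61000 × 10% = £6100
  £211000 × 18% = £37980
  £85600 × 29% = £24824
  → £68904

Excess of minimum tax over regular income tax: £102190 − £68904 = £33286.

£33286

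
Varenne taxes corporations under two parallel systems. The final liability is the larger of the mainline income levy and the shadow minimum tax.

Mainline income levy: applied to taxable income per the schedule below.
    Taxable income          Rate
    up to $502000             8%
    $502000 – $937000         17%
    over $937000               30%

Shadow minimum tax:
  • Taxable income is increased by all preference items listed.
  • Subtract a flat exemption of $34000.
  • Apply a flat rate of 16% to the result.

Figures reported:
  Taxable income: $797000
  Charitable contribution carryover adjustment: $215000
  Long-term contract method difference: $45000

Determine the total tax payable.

Shadow minimum tax:
  Adjusted income: $797000 + $215000 + $45000 = $1057000
  Less exemption $34000 → base $1023000
  $1023000 × 16% = $163680

Mainline income levy:
  $502000 × 8% = $40160
  $295000 × 17% = $50150
  → $90310

$163680 > $90310, so the shadow minimum tax is the binding amount.

$163680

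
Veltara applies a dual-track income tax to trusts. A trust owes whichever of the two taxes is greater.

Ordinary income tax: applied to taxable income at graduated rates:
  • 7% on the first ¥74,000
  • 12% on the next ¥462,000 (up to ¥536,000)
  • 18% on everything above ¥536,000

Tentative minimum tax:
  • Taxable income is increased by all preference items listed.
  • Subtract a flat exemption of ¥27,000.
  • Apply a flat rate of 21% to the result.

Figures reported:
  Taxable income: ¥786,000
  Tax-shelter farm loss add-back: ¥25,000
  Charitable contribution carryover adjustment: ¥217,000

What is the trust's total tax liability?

Ordinary income tax:
  ¥74,000 × 7% = ¥5,180
  ¥462,000 × 12% = ¥55,440
  ¥250,000 × 18% = ¥45,000
  → ¥105,620

Tentative minimum tax:
  Adjusted income: ¥786,000 + ¥25,000 + ¥217,000 = ¥1,028,000
  Less exemption ¥27,000 → base ¥1,001,000
  ¥1,001,000 × 21% = ¥210,210

¥210,210 > ¥105,620, so the tentative minimum tax is the binding amount.

¥210,210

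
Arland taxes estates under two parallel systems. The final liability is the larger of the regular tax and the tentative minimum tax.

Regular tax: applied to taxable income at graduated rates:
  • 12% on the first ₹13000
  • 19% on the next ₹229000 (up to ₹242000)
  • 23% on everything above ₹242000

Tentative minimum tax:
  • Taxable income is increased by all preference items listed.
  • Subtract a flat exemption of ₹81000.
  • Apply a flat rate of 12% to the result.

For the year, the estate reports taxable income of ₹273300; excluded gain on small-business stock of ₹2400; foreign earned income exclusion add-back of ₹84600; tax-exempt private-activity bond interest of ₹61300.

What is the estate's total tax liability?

₹52269

Tentative minimum tax:
  Adjusted income: ₹273300 + ₹2400 + ₹84600 + ₹61300 = ₹421600
  Less exemption ₹81000 → base ₹340600
  ₹340600 × 12% = ₹40872

Regular tax:
  ₹13000 × 12% = ₹1560
  ₹229000 × 19% = ₹43510
  ₹31300 × 23% = ₹7199
  → ₹52269

₹52269 > ₹40872, so the regular tax governs.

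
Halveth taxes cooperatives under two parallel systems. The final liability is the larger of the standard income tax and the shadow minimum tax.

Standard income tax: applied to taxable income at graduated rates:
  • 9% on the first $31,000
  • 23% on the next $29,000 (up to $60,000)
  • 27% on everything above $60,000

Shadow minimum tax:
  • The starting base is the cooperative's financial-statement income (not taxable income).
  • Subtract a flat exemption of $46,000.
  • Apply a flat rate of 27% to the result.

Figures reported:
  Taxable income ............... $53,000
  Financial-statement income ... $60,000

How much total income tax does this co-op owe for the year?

$7,850

Shadow minimum tax:
  Base (financial-statement income): $60,000
  Less exemption $46,000 → base $14,000
  $14,000 × 27% = $3,780

Standard income tax:
  $31,000 × 9% = $2,790
  $22,000 × 23% = $5,060
  → $7,850

$7,850 > $3,780, so the standard income tax governs.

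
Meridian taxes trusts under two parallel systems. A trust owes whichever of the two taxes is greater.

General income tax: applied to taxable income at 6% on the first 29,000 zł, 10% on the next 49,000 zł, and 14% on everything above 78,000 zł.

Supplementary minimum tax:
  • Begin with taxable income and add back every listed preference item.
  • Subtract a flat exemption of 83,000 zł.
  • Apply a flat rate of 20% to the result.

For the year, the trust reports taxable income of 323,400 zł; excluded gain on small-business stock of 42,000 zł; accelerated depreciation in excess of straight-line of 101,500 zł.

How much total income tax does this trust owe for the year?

Supplementary minimum tax:
  Adjusted income: 323,400 zł + 42,000 zł + 101,500 zł = 466,900 zł
  Less exemption 83,000 zł → base 383,900 zł
  383,900 zł × 20% = 76,780 zł

General income tax:
  29,000 zł × 6% = 1,740 zł
  49,000 zł × 10% = 4,900 zł
  245,400 zł × 14% = 34,356 zł
  → 40,996 zł

76,780 zł > 40,996 zł, so the supplementary minimum tax is the binding amount.

76,780 zł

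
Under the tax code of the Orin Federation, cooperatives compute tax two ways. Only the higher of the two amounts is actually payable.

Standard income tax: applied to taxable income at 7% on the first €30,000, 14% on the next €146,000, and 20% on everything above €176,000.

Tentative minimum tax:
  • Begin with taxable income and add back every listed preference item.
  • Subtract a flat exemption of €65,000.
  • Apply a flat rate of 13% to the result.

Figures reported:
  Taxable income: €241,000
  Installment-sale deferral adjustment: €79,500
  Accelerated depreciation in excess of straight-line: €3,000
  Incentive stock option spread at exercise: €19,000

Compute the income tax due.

€36,075

Standard income tax:
  €30,000 × 7% = €2,100
  €146,000 × 14% = €20,440
  €65,000 × 20% = €13,000
  → €35,540

Tentative minimum tax:
  Adjusted income: €241,000 + €79,500 + €3,000 + €19,000 = €342,500
  Less exemption €65,000 → base €277,500
  €277,500 × 13% = €36,075

€36,075 > €35,540, so the tentative minimum tax is the binding amount.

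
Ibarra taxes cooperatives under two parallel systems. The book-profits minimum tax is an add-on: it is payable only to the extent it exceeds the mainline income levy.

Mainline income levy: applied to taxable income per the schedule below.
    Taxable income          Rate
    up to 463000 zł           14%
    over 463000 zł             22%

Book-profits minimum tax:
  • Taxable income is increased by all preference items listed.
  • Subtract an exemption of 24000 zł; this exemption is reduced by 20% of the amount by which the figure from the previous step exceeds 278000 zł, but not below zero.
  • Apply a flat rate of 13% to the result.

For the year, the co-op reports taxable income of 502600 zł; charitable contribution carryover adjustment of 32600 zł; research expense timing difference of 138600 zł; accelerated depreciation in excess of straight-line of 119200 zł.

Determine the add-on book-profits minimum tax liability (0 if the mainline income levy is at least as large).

29558 zł

Book-profits minimum tax:
  Adjusted income: 502600 zł + 32600 zł + 138600 zł + 119200 zł = 793000 zł
  Exemption: 20% × (793000 zł − 278000 zł) = 103000 zł ≥ 24000 zł, so the exemption is fully phased out
  Base: 793000 zł − 0 zł = 793000 zł
  793000 zł × 13% = 103090 zł

Mainline income levy:
  463000 zł × 14% = 64820 zł
  39600 zł × 22% = 8712 zł
  → 73532 zł

Excess of book-profits minimum tax over mainline income levy: 103090 zł − 73532 zł = 29558 zł.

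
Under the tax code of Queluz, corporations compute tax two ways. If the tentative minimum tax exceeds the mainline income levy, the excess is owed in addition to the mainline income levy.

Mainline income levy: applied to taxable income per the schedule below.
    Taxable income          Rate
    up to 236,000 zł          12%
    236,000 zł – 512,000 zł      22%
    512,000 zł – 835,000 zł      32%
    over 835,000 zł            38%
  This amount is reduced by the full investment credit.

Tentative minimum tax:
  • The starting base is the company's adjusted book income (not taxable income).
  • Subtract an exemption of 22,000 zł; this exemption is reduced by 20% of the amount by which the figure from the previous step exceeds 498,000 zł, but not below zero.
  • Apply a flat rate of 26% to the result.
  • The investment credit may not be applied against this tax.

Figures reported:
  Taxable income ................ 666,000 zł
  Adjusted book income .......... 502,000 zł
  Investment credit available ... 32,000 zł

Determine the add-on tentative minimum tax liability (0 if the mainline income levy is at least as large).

Mainline income levy:
  236,000 zł × 12% = 28,320 zł
  276,000 zł × 22% = 60,720 zł
  154,000 zł × 32% = 49,280 zł
  → 138,320 zł
  Less investment credit 32,000 zł → 106,320 zł

Tentative minimum tax:
  Base (adjusted book income): 502,000 zł
  Exemption: 22,000 zł − 20% × (502,000 zł − 498,000 zł) = 22,000 zł − 800 zł = 21,200 zł
  Base: 502,000 zł − 21,200 zł = 480,800 zł
  480,800 zł × 26% = 125,008 zł

Excess of tentative minimum tax over mainline income levy: 125,008 zł − 106,320 zł = 18,688 zł.

18,688 zł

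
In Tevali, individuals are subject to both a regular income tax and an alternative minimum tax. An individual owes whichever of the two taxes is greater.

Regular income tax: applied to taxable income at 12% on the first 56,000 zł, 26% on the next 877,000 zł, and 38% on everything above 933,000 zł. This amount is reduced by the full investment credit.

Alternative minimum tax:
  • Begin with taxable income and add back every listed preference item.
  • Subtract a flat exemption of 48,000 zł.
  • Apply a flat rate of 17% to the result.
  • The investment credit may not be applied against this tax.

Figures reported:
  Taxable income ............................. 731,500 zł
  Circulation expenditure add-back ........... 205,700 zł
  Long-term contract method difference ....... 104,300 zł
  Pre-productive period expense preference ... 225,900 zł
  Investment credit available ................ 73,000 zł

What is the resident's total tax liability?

Regular income tax:
  56,000 zł × 12% = 6,720 zł
  675,500 zł × 26% = 175,630 zł
  → 182,350 zł
  Less investment credit 73,000 zł → 109,350 zł

Alternative minimum tax:
  Adjusted income: 731,500 zł + 205,700 zł + 104,300 zł + 225,900 zł = 1,267,400 zł
  Less exemption 48,000 zł → base 1,219,400 zł
  1,219,400 zł × 17% = 207,298 zł

207,298 zł > 109,350 zł, so the alternative minimum tax is the binding amount.

207,298 zł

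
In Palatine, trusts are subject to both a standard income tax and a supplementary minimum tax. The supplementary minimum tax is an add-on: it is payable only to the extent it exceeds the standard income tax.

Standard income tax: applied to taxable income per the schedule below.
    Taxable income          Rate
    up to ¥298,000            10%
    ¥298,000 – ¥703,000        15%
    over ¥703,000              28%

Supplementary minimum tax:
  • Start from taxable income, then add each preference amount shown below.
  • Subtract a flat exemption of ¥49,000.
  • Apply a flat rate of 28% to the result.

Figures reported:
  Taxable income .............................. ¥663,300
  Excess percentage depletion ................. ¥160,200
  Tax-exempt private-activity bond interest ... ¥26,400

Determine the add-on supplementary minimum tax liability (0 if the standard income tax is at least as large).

Standard income tax:
  ¥298,000 × 10% = ¥29,800
  ¥365,300 × 15% = ¥54,795
  → ¥84,595

Supplementary minimum tax:
  Adjusted income: ¥663,300 + ¥160,200 + ¥26,400 = ¥849,900
  Less exemption ¥49,000 → base ¥800,900
  ¥800,900 × 28% = ¥224,252

Excess of supplementary minimum tax over standard income tax: ¥224,252 − ¥84,595 = ¥139,657.

¥139,657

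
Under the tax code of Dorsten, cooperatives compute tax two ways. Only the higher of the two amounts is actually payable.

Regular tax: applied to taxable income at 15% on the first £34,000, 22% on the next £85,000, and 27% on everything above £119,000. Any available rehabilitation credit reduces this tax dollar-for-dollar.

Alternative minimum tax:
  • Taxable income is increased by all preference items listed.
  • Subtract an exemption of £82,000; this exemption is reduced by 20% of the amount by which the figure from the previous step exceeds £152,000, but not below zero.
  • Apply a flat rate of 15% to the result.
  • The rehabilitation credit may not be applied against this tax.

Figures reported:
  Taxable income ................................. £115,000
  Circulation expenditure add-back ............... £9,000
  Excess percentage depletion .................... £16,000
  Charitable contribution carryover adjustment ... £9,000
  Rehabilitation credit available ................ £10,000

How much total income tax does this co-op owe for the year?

Regular tax:
  £34,000 × 15% = £5,100
  £81,000 × 22% = £17,820
  → £22,920
  Less rehabilitation credit £10,000 → £12,920

Alternative minimum tax:
  Adjusted income: £115,000 + £9,000 + £16,000 + £9,000 = £149,000
  Exemption: £149,000 ≤ £152,000, so full £82,000 applies
  Base: £149,000 − £82,000 = £67,000
  £67,000 × 15% = £10,050

£12,920 > £10,050, so the regular tax governs.

£12,920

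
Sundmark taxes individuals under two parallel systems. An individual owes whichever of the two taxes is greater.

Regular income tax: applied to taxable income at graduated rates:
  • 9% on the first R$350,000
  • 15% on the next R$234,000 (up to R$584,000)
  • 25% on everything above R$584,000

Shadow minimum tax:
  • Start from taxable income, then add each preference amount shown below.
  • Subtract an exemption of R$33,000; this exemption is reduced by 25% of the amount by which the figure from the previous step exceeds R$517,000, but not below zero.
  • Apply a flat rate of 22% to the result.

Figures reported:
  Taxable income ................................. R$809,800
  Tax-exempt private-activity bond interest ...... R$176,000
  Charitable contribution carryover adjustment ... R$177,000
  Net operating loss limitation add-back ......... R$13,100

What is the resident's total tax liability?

Regular income tax:
  R$350,000 × 9% = R$31,500
  R$234,000 × 15% = R$35,100
  R$225,800 × 25% = R$56,450
  → R$123,050

Shadow minimum tax:
  Adjusted income: R$809,800 + R$176,000 + R$177,000 + R$13,100 = R$1,175,900
  Exemption: 25% × (R$1,175,900 − R$517,000) = R$164,725 ≥ R$33,000, so the exemption is fully phased out
  Base: R$1,175,900 − R$0 = R$1,175,900
  R$1,175,900 × 22% = R$258,698

R$258,698 > R$123,050, so the shadow minimum tax is the binding amount.

R$258,698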